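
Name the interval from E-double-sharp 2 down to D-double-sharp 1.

M9

Descending from E##2 to D##1 is the same interval as ascending D##1 to E##2.
D to E spans two letter names (D-E), plus an octave, so the interval is some kind of ninth.
The major ninth spans 14 semitones, and D##1 to E##2 is exactly 14 semitones — so this is a major ninth.
(Equivalently, a compound major second: a major second plus an octave.)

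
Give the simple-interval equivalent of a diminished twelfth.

diminished fifth

Each octave removed subtracts seven from the number: 12 − 7 = 5.
That makes a diminished twelfth a compound diminished fifth — an octave plus a diminished fifth.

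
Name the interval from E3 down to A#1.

Descending from E3 to A#1 is the same interval as ascending A#1 to E3.
A to E spans five letter names (A-B-C-D-E), plus an octave — that makes it a twelfth of some quality.
A perfect twelfth would be 19 semitones; A#1 to E3 is 18, one semitone narrower, so the interval is diminished.
(Equivalently, a compound diminished fifth: a diminished fifth plus an octave.)

diminished twelfth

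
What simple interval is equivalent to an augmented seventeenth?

Take out 2 octaves (14 from the number): 17 − 14 = 3.
That makes an augmented seventeenth a compound augmented third — 2 octaves plus an augmented third.

A3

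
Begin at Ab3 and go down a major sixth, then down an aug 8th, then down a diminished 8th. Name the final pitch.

Cb1

Ab3 down a major sixth → Cb3 (9 semitones).
Down an augmented octave from Cb3: Cbb2 (13 semitones down).
Down a diminished octave from Cbb2: Cb1 (11 semitones down).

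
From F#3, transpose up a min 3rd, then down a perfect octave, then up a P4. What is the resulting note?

Up a minor third from F#3: A3 (3 semitones up).
Down a perfect octave from A3: A2 (12 semitones down).
Up a perfect fourth from A2: D3 (5 semitones up).

D3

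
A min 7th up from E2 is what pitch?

Seven letter names up from E: D.
A minor seventh is 10 semitones; 10 semitones up from E2 gives D3.

D3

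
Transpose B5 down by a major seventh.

C5

Seven letter names down from B: C.
A major seventh spans 11 semitones, so from B5 the target pitch is C5.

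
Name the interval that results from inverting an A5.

The rule of nine gives the new number: 9 − 5 = 4, so a fifth becomes a fourth.
The quality also flips — augmented becomes diminished — giving a diminished fourth.

d4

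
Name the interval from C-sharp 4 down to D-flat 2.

Descending from C#4 to Db2 is the same interval as ascending Db2 to C#4.
D to C spans seven letter names (D-E-F-G-A-B-C), plus an octave: a fourteenth.
The major fourteenth is 23 semitones; here we have 24, one semitone wider: augmented.
(Equivalently, a compound augmented seventh: an augmented seventh plus an octave.)

augmented fourteenth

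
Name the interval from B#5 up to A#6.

B to A spans seven letter names (B-C-D-E-F-G-A): a seventh.
B#5 to A#6 is 10 semitones, a half step short of the major seventh (11), so this is minor.

m7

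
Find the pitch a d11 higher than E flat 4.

A double-flat 5

The eleventh's letter: E up four letter names plus an octave → A.
A diminished eleventh spans 16 semitones, so from Eb4 the target pitch is Abb5.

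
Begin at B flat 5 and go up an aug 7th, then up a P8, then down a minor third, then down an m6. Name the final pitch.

A double-sharp 6

Up an augmented seventh from Bb5: A#6 (12 semitones up).
Up a perfect octave from A#6: A#7 (12 semitones up).
A minor third down from A#7 is F##7.
A minor sixth down from F##7 is A##6.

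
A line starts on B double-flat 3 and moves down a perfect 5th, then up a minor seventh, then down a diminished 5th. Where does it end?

G flat 3

Down a perfect fifth from Bbb3: Ebb3 (7 semitones down).
Up a minor seventh from Ebb3: Dbb4 (10 semitones up).
A diminished fifth down from Dbb4 is Gb3.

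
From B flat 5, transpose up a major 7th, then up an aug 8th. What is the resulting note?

Bb5 up a major seventh → A6 (11 semitones).
A6 up an augmented octave → A#7 (13 semitones).

A sharp 7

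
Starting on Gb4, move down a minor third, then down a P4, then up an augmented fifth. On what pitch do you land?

F#4

Down a minor third from Gb4: Eb4 (3 semitones down).
Down a perfect fourth from Eb4: Bb3 (5 semitones down).
Bb3 up an augmented fifth → F#4 (8 semitones).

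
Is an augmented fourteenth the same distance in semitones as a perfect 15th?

Yes

An augmented fourteenth = 24 semitones = a perfect fifteenth; enharmonically equal.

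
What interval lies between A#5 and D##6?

augmented fourth

A to D spans four letter names (A-B-C-D): a fourth.
A#5 to D##6 spans 6 semitones — one semitone wider than the perfect fourth (5) — giving an augmented fourth.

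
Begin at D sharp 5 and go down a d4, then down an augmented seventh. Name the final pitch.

B 3

A diminished fourth down from D#5 is A##4.
Down an augmented seventh from A##4: B3 (12 semitones down).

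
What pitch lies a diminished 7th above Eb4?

Dbb5

Seven letter names up from E: D.
A diminished seventh is 9 semitones; 9 semitones up from Eb4 gives Dbb5.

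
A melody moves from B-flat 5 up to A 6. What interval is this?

B to A spans seven letter names (B-C-D-E-F-G-A), so the interval is some kind of seventh.
The major seventh spans 11 semitones, and Bb5 to A6 is exactly 11 semitones — so this is a major seventh.

major 7th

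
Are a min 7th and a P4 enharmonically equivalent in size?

A minor seventh is 10 semitones but a perfect fourth is 5 semitones — different sizes.

No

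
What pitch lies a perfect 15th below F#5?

The letter stays F (same as the start), shifted two octaves down.
A perfect fifteenth spans 24 semitones, so from F#5 the target pitch is F#3.

F#3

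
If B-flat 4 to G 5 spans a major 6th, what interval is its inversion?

Inverted interval numbers add to nine, so a sixth pairs with a third (6 + 3 = 9).
And major becomes minor under inversion, so we get a minor third.

minor third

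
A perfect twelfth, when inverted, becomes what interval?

First reduce the compound perfect twelfth to its simple form, a perfect fifth.
The rule of nine gives the new number: 9 − 5 = 4, so a fifth becomes a fourth.
Quality inverts too: perfect stays perfect. That makes the inversion a perfect fourth.

P4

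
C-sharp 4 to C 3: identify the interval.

A8

Descending from C#4 to C3 is the same interval as ascending C3 to C#4.
C to C is the same letter name, plus an octave: an octave.
C3 to C#4 spans 13 semitones — one semitone wider than the perfect octave (12) — giving an augmented octave.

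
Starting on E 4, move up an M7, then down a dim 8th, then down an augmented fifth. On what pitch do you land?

E4 up a major seventh → D#5 (11 semitones).
A diminished octave down from D#5 is D##4.
D##4 down an augmented fifth → G#3 (8 semitones).

G sharp 3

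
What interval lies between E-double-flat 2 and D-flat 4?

major fourteenth

E to D spans seven letter names (E-F-G-A-B-C-D), plus an octave — that makes it a fourteenth of some quality.
Ebb2 to Db4 is 23 semitones, matching the major fourteenth exactly, so the quality is major.
(Equivalently, a compound major seventh: a major seventh plus an octave.)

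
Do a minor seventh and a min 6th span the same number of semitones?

10 semitones (minor seventh) vs 8 semitones (minor sixth): not equal.

No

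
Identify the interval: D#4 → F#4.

D to F spans three letter names (D-E-F), so the interval is some kind of third.
A major third would be 4 semitones, but D#4 to F#4 is 3 — one semitone narrower, making it a minor third.

m3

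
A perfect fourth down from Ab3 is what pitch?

Four letter names down from A: E.
Moving 5 semitones down from Ab3 (the size of a perfect fourth) reaches Eb3.

Eb3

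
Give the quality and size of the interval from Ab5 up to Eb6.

A to E spans five letter names (A-B-C-D-E) — that makes it a fifth of some quality.
Ab5 to Eb6 is 7 semitones, matching the perfect fifth exactly, so the quality is perfect.

P5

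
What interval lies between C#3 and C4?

diminished octave

C to C is the same letter name, plus an octave, so the interval is some kind of octave.
A perfect octave would be 12 semitones; C#3 to C4 is 11, one semitone narrower, so the interval is diminished.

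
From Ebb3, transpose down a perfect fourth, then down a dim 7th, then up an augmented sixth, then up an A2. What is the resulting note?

B##2

Ebb3 down a perfect fourth → Bbb2 (5 semitones).
A diminished seventh down from Bbb2 is C2.
Up an augmented sixth from C2: A#2 (10 semitones up).
Up an augmented second from A#2: B##2 (3 semitones up).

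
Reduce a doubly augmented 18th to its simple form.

Each octave removed subtracts seven from the number: 18 − 14 = 4.
So a doubly augmented eighteenth is 2 octaves plus a doubly augmented fourth. The quality is unchanged.

AA4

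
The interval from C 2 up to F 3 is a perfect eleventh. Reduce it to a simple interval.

Take out an octave (7 from the number): 11 − 7 = 4.
Quality carries through unchanged, so the simple form is a perfect fourth.

perfect 4th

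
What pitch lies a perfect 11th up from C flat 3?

F flat 4

Counting four letter names plus an octave up from C lands on F.
A perfect eleventh is 17 semitones; 17 semitones up from Cb3 gives Fb4.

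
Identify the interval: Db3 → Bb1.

Descending from Db3 to Bb1 is the same interval as ascending Bb1 to Db3.
B to D spans three letter names (B-C-D), plus an octave: a tenth.
Bb1 to Db3 is 15 semitones, a half step short of the major tenth (16), so this is minor.
(Equivalently, a compound minor third: a minor third plus an octave.)

minor tenth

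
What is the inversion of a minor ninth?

major seventh

First reduce the compound minor ninth to its simple form, a minor second.
Interval numbers invert to sum to nine: 2 + 7 = 9, so a second inverts to a seventh.
Quality inverts too: minor becomes major. That makes the inversion a major seventh.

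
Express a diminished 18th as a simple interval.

Each octave removed subtracts seven from the number: 18 − 14 = 4.
So a diminished eighteenth is 2 octaves plus a diminished fourth. The quality is unchanged.

diminished fourth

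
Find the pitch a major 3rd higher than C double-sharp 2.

Counting three letter names up from C lands on E.
Moving 4 semitones up from C##2 (the size of a major third) reaches E##2.

E double-sharp 2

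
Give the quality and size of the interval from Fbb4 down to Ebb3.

minor ninth

Descending from Fbb4 to Ebb3 is the same interval as ascending Ebb3 to Fbb4.
E to F spans two letter names (E-F), plus an octave, so the interval is some kind of ninth.
Ebb3 to Fbb4 is 13 semitones, a half step short of the major ninth (14), so this is minor.
(Equivalently, a compound minor second: a minor second plus an octave.)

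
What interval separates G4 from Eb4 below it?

major third

Descending from G4 to Eb4 is the same interval as ascending Eb4 to G4.
E to G spans three letter names (E-F-G): a third.
The major third spans 4 semitones, and Eb4 to G4 is exactly 4 semitones — so this is a major third.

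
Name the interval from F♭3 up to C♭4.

P5

F to C spans five letter names (F-G-A-B-C), so the interval is some kind of fifth.
The perfect fifth spans 7 semitones, and Fb3 to Cb4 is exactly 7 semitones — so this is a perfect fifth.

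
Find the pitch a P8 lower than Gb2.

An octave keeps the letter name G, an octave down from G.
A perfect octave is 12 semitones; 12 semitones down from Gb2 gives Gb1.

Gb1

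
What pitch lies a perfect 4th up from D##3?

G##3

Counting four letter names up from D lands on G.
A perfect fourth spans 5 semitones, so from D##3 the target pitch is G##3.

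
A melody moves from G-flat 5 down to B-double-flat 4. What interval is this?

major sixth

Descending from Gb5 to Bbb4 is the same interval as ascending Bbb4 to Gb5.
B to G spans six letter names (B-C-D-E-F-G) — that makes it a sixth of some quality.
Counting semitones, Bbb4→Gb5 is 9, which is the major sixth.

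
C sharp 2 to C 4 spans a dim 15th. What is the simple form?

Each octave removed subtracts seven from the number: 15 − 7 = 8.
So a diminished fifteenth is an octave plus a diminished octave. The quality is unchanged.

diminished octave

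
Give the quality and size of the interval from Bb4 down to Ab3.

Descending from Bb4 to Ab3 is the same interval as ascending Ab3 to Bb4.
A to B spans two letter names (A-B), plus an octave — that makes it a ninth of some quality.
Counting semitones, Ab3→Bb4 is 14, which is the major ninth.
(Equivalently, a compound major second: a major second plus an octave.)

major 9th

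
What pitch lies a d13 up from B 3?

Six letters up from B (plus an octave) reaches G.
A diminished thirteenth is 19 semitones; 19 semitones up from B3 gives Gb5.

G flat 5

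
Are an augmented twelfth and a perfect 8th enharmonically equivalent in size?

An augmented twelfth spans 20 semitones; a perfect octave spans 12 semitones. They differ by 8.

No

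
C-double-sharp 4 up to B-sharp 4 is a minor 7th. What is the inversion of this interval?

M2

Interval numbers invert to sum to nine: 7 + 2 = 9, so a seventh inverts to a second.
And minor becomes major under inversion, so we get a major second.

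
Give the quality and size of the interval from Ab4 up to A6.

A to A is the same letter name, plus 2 octaves, so the interval is some kind of fifteenth.
The perfect fifteenth is 24 semitones; here we have 25, one semitone wider: augmented.
(Equivalently, a compound augmented octave: an augmented octave plus an octave.)

augmented fifteenth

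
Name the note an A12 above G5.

Counting five letter names plus an octave up from G lands on D.
An augmented twelfth is 20 semitones; 20 semitones up from G5 gives D#7.

D#7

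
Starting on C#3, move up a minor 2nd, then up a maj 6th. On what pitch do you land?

Up a minor second from C#3: D3 (1 semitone up).
D3 up a major sixth → B3 (9 semitones).

B3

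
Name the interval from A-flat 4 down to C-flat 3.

Descending from Ab4 to Cb3 is the same interval as ascending Cb3 to Ab4.
C to A spans six letter names (C-D-E-F-G-A), plus an octave, so the interval is some kind of thirteenth.
Counting semitones, Cb3→Ab4 is 21, which is the major thirteenth.
(Equivalently, a compound major sixth: a major sixth plus an octave.)

major 13th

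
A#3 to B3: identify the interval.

A to B spans two letter names (A-B), so the interval is some kind of second.
A#3 to B3 is 1 semitone, a half step short of the major second (2), so this is minor.

minor second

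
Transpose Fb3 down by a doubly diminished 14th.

Counting seven letter names plus an octave down from F lands on G.
A doubly diminished fourteenth spans 20 semitones, so from Fb3 the target pitch is G#1.

G#1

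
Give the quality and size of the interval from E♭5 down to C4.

minor tenth

Descending from Eb5 to C4 is the same interval as ascending C4 to Eb5.
C to E spans three letter names (C-D-E), plus an octave — that makes it a tenth of some quality.
A major tenth would be 16 semitones, but C4 to Eb5 is 15 — one semitone narrower, making it a minor tenth.
(Equivalently, a compound minor third: a minor third plus an octave.)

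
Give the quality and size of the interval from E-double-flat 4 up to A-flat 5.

E to A spans four letter names (E-F-G-A), plus an octave, so the interval is some kind of eleventh.
The perfect eleventh is 17 semitones; here we have 18, one semitone wider: augmented.
(Equivalently, a compound augmented fourth: an augmented fourth plus an octave.)

augmented eleventh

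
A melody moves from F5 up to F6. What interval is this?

F to F is the same letter name, plus an octave, so the interval is some kind of octave.
The perfect octave spans 12 semitones, and F5 to F6 is exactly 12 semitones — so this is a perfect octave.

perfect octave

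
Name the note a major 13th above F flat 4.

The thirteenth's letter: F up six letter names plus an octave → D.
A major thirteenth is 21 semitones; 21 semitones up from Fb4 gives Db6.

D flat 6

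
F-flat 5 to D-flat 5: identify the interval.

m3

Descending from Fb5 to Db5 is the same interval as ascending Db5 to Fb5.
D to F spans three letter names (D-E-F), so the interval is some kind of third.
A major third would be 4 semitones, but Db5 to Fb5 is 3 — one semitone narrower, making it a minor third.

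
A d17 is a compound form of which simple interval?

d3

Each octave removed subtracts seven from the number: 17 − 14 = 3.
Quality carries through unchanged, so the simple form is a diminished third.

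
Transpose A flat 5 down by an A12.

Five letters down from A (plus an octave) reaches D.
Moving 20 semitones down from Ab5 (the size of an augmented twelfth) reaches Dbb4.

D double-flat 4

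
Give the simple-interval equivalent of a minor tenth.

m3

Subtracting seven from the interval number removes an octave: 10 − 7 = 3.
That makes a minor tenth a compound minor third — an octave plus a minor third.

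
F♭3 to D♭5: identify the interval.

major thirteenth

F to D spans six letter names (F-G-A-B-C-D), plus an octave — that makes it a thirteenth of some quality.
The major thirteenth spans 21 semitones, and Fb3 to Db5 is exactly 21 semitones — so this is a major thirteenth.
(Equivalently, a compound major sixth: a major sixth plus an octave.)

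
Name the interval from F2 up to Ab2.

F to A spans three letter names (F-G-A), so the interval is some kind of third.
At 3 semitones, F2→Ab2 falls one short of a major third: minor.

minor third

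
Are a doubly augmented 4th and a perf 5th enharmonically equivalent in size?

Yes

Both span 7 semitones: a doubly augmented fourth and a perfect fifth are the same chromatic distance.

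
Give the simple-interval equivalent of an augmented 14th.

Subtracting seven from the interval number removes an octave: 14 − 7 = 7.
So an augmented fourteenth is an octave plus an augmented seventh. The quality is unchanged.

augmented 7th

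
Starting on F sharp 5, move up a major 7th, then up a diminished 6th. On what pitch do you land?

C 7

Up a major seventh from F#5: E#6 (11 semitones up).
A diminished sixth up from E#6 is C7.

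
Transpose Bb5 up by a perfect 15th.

A fifteenth keeps the letter name B, two octaves up from B.
Moving 24 semitones up from Bb5 (the size of a perfect fifteenth) reaches Bb7.

Bb7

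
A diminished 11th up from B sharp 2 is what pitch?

E 4

Counting four letter names plus an octave up from B lands on E.
A diminished eleventh spans 16 semitones, so from B#2 the target pitch is E4.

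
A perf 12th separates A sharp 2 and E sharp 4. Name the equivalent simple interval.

perfect fifth

Take out an octave (7 from the number): 12 − 7 = 5.
That makes a perfect twelfth a compound perfect fifth — an octave plus a perfect fifth.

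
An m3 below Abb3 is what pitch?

Fb3

The third takes the letter from A down to F.
Moving 3 semitones down from Abb3 (the size of a minor third) reaches Fb3.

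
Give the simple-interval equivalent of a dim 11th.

diminished fourth

Each octave removed subtracts seven from the number: 11 − 7 = 4.
That makes a diminished eleventh a compound diminished fourth — an octave plus a diminished fourth.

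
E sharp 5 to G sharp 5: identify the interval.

E to G spans three letter names (E-F-G), so the interval is some kind of third.
E#5 to G#5 is 3 semitones, a half step short of the major third (4), so this is minor.

minor third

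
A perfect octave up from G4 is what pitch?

G5

An octave keeps the letter name G, an octave up from G.
A perfect octave is 12 semitones; 12 semitones up from G4 gives G5.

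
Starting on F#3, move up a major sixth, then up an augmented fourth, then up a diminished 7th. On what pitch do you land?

F#5

Up a major sixth from F#3: D#4 (9 semitones up).
An augmented fourth up from D#4 is G##4.
Up a diminished seventh from G##4: F#5 (9 semitones up).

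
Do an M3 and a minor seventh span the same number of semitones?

No

A major third is 4 semitones but a minor seventh is 10 semitones — different sizes.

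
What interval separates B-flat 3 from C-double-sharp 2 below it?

Descending from Bb3 to C##2 is the same interval as ascending C##2 to Bb3.
C to B spans seven letter names (C-D-E-F-G-A-B), plus an octave, so the interval is some kind of fourteenth.
C##2 to Bb3 spans 20 semitones — three semitones narrower than the major fourteenth (23) — giving a doubly diminished fourteenth.
(Equivalently, a compound doubly diminished seventh: a doubly diminished seventh plus an octave.)

dd14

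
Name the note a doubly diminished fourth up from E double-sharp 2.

The fourth takes the letter from E up to A.
Moving 3 semitones up from E##2 (the size of a doubly diminished fourth) reaches A2.

A 2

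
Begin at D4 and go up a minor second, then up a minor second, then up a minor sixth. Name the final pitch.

Dbb5

A minor second up from D4 is Eb4.
Up a minor second from Eb4: Fb4 (1 semitone up).
Fb4 up a minor sixth → Dbb5 (8 semitones).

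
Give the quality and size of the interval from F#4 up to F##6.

F to F is the same letter name, plus 2 octaves, so the interval is some kind of fifteenth.
The perfect fifteenth is 24 semitones; here we have 25, one semitone wider: augmented.
(Equivalently, a compound augmented octave: an augmented octave plus an octave.)

augmented fifteenth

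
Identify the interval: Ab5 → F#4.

diminished tenth

Descending from Ab5 to F#4 is the same interval as ascending F#4 to Ab5.
F to A spans three letter names (F-G-A), plus an octave: a tenth.
F#4 to Ab5 spans 14 semitones — two semitones narrower than the major tenth (16) — giving a diminished tenth.
(Equivalently, a compound diminished third: a diminished third plus an octave.)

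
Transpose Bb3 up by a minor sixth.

Gb4

Counting six letter names up from B lands on G.
A minor sixth spans 8 semitones, so from Bb3 the target pitch is Gb4.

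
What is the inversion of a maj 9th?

m7

First reduce the compound major ninth to its simple form, a major second.
Inverted interval numbers add to nine, so a second pairs with a seventh (2 + 7 = 9).
And major becomes minor under inversion, so we get a minor seventh.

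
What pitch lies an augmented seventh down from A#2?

Seven letter names down from A: B.
An augmented seventh is 12 semitones; 12 semitones down from A#2 gives Bb1.

Bb1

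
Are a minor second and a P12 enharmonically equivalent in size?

No

A minor second spans 1 semitone; a perfect twelfth spans 19 semitones. They differ by 18.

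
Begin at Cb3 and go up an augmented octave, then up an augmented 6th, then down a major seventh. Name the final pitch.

Cb3 up an augmented octave → C4 (13 semitones).
C4 up an augmented sixth → A#4 (10 semitones).
Down a major seventh from A#4: B3 (11 semitones down).

B3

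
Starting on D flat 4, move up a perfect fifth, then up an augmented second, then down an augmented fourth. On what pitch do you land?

F 4

A perfect fifth up from Db4 is Ab4.
Up an augmented second from Ab4: B4 (3 semitones up).
An augmented fourth down from B4 is F4.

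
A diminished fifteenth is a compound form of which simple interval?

Subtracting seven from the interval number removes an octave: 15 − 7 = 8.
Quality carries through unchanged, so the simple form is a diminished octave.

diminished octave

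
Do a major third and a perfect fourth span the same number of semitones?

No

A major third is 4 semitones but a perfect fourth is 5 semitones — different sizes.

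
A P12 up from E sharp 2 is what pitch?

Five letters up from E (plus an octave) reaches B.
Moving 19 semitones up from E#2 (the size of a perfect twelfth) reaches B#3.

B sharp 3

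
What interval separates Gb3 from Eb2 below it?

Descending from Gb3 to Eb2 is the same interval as ascending Eb2 to Gb3.
E to G spans three letter names (E-F-G), plus an octave, so the interval is some kind of tenth.
At 15 semitones, Eb2→Gb3 falls one short of a major tenth: minor.
(Equivalently, a compound minor third: a minor third plus an octave.)

minor tenth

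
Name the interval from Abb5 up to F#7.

A to F spans six letter names (A-B-C-D-E-F), plus an octave: a thirteenth.
Abb5 to F#7 spans 23 semitones — two semitones wider than the major thirteenth (21) — giving a doubly augmented thirteenth.
(Equivalently, a compound doubly augmented sixth: a doubly augmented sixth plus an octave.)

AA13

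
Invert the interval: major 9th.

minor seventh

First reduce the compound major ninth to its simple form, a major second.
The rule of nine gives the new number: 9 − 2 = 7, so a second becomes a seventh.
The quality also flips — major becomes minor — giving a minor seventh.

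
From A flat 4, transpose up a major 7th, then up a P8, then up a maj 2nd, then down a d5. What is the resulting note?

D sharp 6

Ab4 up a major seventh → G5 (11 semitones).
G5 up a perfect octave → G6 (12 semitones).
Up a major second from G6: A6 (2 semitones up).
Down a diminished fifth from A6: D#6 (6 semitones down).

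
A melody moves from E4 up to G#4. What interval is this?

major third

E to G spans three letter names (E-F-G) — that makes it a third of some quality.
E4 to G#4 is 4 semitones, matching the major third exactly, so the quality is major.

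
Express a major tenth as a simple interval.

Take out an octave (7 from the number): 10 − 7 = 3.
That makes a major tenth a compound major third — an octave plus a major third.

major 3rd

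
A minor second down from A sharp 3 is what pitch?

Counting two letter names down from A lands on G.
Moving 1 semitone down from A#3 (the size of a minor second) reaches G##3.

G double-sharp 3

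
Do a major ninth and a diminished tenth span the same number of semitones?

Yes

A major ninth spans 14 semitones, and a diminished tenth also spans 14 semitones — they're enharmonic.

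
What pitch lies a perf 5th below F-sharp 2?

B 1

Counting five letter names down from F lands on B.
A perfect fifth is 7 semitones; 7 semitones down from F#2 gives B1.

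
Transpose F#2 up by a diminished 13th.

Six letters up from F (plus an octave) reaches D.
A diminished thirteenth is 19 semitones; 19 semitones up from F#2 gives Db4.

Db4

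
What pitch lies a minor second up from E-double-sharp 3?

The second takes the letter from E up to F.
Moving 1 semitone up from E##3 (the size of a minor second) reaches F##3.

F-double-sharp 3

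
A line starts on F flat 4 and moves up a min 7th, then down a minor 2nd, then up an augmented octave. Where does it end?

Fb4 up a minor seventh → Ebb5 (10 semitones).
A minor second down from Ebb5 is Db5.
Up an augmented octave from Db5: D6 (13 semitones up).

D 6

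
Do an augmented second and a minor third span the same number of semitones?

An augmented second spans 3 semitones, and a minor third also spans 3 semitones — they're enharmonic.

Yes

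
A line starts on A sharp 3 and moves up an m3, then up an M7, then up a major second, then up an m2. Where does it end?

A#3 up a minor third → C#4 (3 semitones).
Up a major seventh from C#4: B#4 (11 semitones up).
Up a major second from B#4: C##5 (2 semitones up).
Up a minor second from C##5: D#5 (1 semitone up).

D sharp 5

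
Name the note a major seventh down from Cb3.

Dbb2

Seven letter names down from C: D.
A major seventh is 11 semitones; 11 semitones down from Cb3 gives Dbb2.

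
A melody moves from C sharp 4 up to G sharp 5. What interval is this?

P12

C to G spans five letter names (C-D-E-F-G), plus an octave — that makes it a twelfth of some quality.
The perfect twelfth spans 19 semitones, and C#4 to G#5 is exactly 19 semitones — so this is a perfect twelfth.
(Equivalently, a compound perfect fifth: a perfect fifth plus an octave.)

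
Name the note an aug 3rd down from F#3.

Counting three letter names down from F lands on D.
An augmented third is 5 semitones; 5 semitones down from F#3 gives Db3.

Db3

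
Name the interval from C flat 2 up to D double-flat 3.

C to D spans two letter names (C-D), plus an octave: a ninth.
Cb2 to Dbb3 is 13 semitones, a half step short of the major ninth (14), so this is minor.
(Equivalently, a compound minor second: a minor second plus an octave.)

minor 9th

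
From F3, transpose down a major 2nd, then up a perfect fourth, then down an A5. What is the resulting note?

F3 down a major second → Eb3 (2 semitones).
A perfect fourth up from Eb3 is Ab3.
Ab3 down an augmented fifth → Dbb3 (8 semitones).

Dbb3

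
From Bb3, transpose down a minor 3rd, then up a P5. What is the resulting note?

D4

A minor third down from Bb3 is G3.
Up a perfect fifth from G3: D4 (7 semitones up).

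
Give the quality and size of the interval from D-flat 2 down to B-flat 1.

m3

Descending from Db2 to Bb1 is the same interval as ascending Bb1 to Db2.
B to D spans three letter names (B-C-D): a third.
A major third would be 4 semitones, but Bb1 to Db2 is 3 — one semitone narrower, making it a minor third.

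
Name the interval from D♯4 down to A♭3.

doubly augmented 4th

Descending from D#4 to Ab3 is the same interval as ascending Ab3 to D#4.
A to D spans four letter names (A-B-C-D) — that makes it a fourth of some quality.
The perfect fourth is 5 semitones; here we have 7, two semitones wider: doubly augmented.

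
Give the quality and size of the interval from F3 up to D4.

F to D spans six letter names (F-G-A-B-C-D): a sixth.
The major sixth spans 9 semitones, and F3 to D4 is exactly 9 semitones — so this is a major sixth.

major sixth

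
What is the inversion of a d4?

augmented 5th

The rule of nine gives the new number: 9 − 4 = 5, so a fourth becomes a fifth.
And diminished becomes augmented under inversion, so we get an augmented fifth.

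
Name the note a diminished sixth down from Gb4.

The sixth takes the letter from G down to B.
A diminished sixth spans 7 semitones, so from Gb4 the target pitch is B3.

B3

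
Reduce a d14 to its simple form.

d7

Subtracting seven from the interval number removes an octave: 14 − 7 = 7.
That makes a diminished fourteenth a compound diminished seventh — an octave plus a diminished seventh.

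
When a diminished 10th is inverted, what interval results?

First reduce the compound diminished tenth to its simple form, a diminished third.
The rule of nine gives the new number: 9 − 3 = 6, so a third becomes a sixth.
And diminished becomes augmented under inversion, so we get an augmented sixth.

augmented 6th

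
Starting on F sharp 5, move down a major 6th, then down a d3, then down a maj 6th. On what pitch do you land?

Down a major sixth from F#5: A4 (9 semitones down).
Down a diminished third from A4: F##4 (2 semitones down).
F##4 down a major sixth → A#3 (9 semitones).

A sharp 3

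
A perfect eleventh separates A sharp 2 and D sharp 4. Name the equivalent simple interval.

Take out an octave (7 from the number): 11 − 7 = 4.
Quality carries through unchanged, so the simple form is a perfect fourth.

perfect fourth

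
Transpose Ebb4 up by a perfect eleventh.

Abb5

Four letters up from E (plus an octave) reaches A.
A perfect eleventh is 17 semitones; 17 semitones up from Ebb4 gives Abb5.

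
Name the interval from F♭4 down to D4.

Descending from Fb4 to D4 is the same interval as ascending D4 to Fb4.
D to F spans three letter names (D-E-F), so the interval is some kind of third.
A major third would be 4 semitones; D4 to Fb4 is 2, two semitones narrower, so the interval is diminished.

diminished third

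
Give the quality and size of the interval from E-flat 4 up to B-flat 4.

E to B spans five letter names (E-F-G-A-B) — that makes it a fifth of some quality.
The perfect fifth spans 7 semitones, and Eb4 to Bb4 is exactly 7 semitones — so this is a perfect fifth.

P5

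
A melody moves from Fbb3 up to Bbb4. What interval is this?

F to B spans four letter names (F-G-A-B), plus an octave: an eleventh.
A perfect eleventh would be 17 semitones; Fbb3 to Bbb4 is 18, one semitone wider, so the interval is augmented.
(Equivalently, a compound augmented fourth: an augmented fourth plus an octave.)

augmented eleventh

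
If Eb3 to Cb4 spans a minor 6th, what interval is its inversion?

M3

The rule of nine gives the new number: 9 − 6 = 3, so a sixth becomes a third.
Quality inverts too: minor becomes major. That makes the inversion a major third.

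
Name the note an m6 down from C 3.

E 2

Six letter names down from C: E.
A minor sixth spans 8 semitones, so from C3 the target pitch is E2.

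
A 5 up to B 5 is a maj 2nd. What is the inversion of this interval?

Inverted interval numbers add to nine, so a second pairs with a seventh (2 + 7 = 9).
And major becomes minor under inversion, so we get a minor seventh.

minor 7th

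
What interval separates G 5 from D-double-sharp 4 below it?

doubly diminished eleventh

Descending from G5 to D##4 is the same interval as ascending D##4 to G5.
D to G spans four letter names (D-E-F-G), plus an octave: an eleventh.
D##4 to G5 spans 15 semitones — two semitones narrower than the perfect eleventh (17) — giving a doubly diminished eleventh.
(Equivalently, a compound doubly diminished fourth: a doubly diminished fourth plus an octave.)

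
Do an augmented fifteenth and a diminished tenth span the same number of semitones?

No

25 semitones (augmented fifteenth) vs 14 semitones (diminished tenth): not equal.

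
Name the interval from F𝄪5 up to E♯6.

minor 7th

F to E spans seven letter names (F-G-A-B-C-D-E) — that makes it a seventh of some quality.
F##5 to E#6 is 10 semitones, a half step short of the major seventh (11), so this is minor.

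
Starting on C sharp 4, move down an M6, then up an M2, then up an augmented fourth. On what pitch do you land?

B sharp 3

A major sixth down from C#4 is E3.
A major second up from E3 is F#3.
F#3 up an augmented fourth → B#3 (6 semitones).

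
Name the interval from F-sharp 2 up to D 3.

F to D spans six letter names (F-G-A-B-C-D), so the interval is some kind of sixth.
At 8 semitones, F#2→D3 falls one short of a major sixth: minor.

minor sixth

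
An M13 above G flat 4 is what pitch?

Six letters up from G (plus an octave) reaches E.
A major thirteenth is 21 semitones; 21 semitones up from Gb4 gives Eb6.

E flat 6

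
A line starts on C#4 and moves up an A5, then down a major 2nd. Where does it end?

F##4

An augmented fifth up from C#4 is G##4.
A major second down from G##4 is F##4.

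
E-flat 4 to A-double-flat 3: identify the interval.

A5

Descending from Eb4 to Abb3 is the same interval as ascending Abb3 to Eb4.
A to E spans five letter names (A-B-C-D-E) — that makes it a fifth of some quality.
A perfect fifth would be 7 semitones; Abb3 to Eb4 is 8, one semitone wider, so the interval is augmented.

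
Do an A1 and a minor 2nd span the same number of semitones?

Yes

An augmented unison = 1 semitone = a minor second; enharmonically equal.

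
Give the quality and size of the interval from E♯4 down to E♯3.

Descending from E#4 to E#3 is the same interval as ascending E#3 to E#4.
E to E is the same letter name, plus an octave, so the interval is some kind of octave.
Counting semitones, E#3→E#4 is 12, which is the perfect octave.

P8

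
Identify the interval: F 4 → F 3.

perfect 8th

Descending from F4 to F3 is the same interval as ascending F3 to F4.
F to F is the same letter name, plus an octave, so the interval is some kind of octave.
F3 to F4 is 12 semitones, matching the perfect octave exactly, so the quality is perfect.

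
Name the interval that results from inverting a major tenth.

m6

First reduce the compound major tenth to its simple form, a major third.
The rule of nine gives the new number: 9 − 3 = 6, so a third becomes a sixth.
Quality inverts too: major becomes minor. That makes the inversion a minor sixth.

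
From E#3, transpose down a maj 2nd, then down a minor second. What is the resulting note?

Down a major second from E#3: D#3 (2 semitones down).
Down a minor second from D#3: C##3 (1 semitone down).

C##3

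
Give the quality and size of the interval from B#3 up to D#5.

B to D spans three letter names (B-C-D), plus an octave — that makes it a tenth of some quality.
A major tenth would be 16 semitones, but B#3 to D#5 is 15 — one semitone narrower, making it a minor tenth.
(Equivalently, a compound minor third: a minor third plus an octave.)

minor tenth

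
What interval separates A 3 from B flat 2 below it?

major seventh

Descending from A3 to Bb2 is the same interval as ascending Bb2 to A3.
B to A spans seven letter names (B-C-D-E-F-G-A) — that makes it a seventh of some quality.
Bb2 to A3 is 11 semitones, matching the major seventh exactly, so the quality is major.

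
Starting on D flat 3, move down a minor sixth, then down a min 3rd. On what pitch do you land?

D 2

A minor sixth down from Db3 is F2.
F2 down a minor third → D2 (3 semitones).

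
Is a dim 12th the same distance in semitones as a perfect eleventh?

No

A diminished twelfth spans 18 semitones; a perfect eleventh spans 17 semitones. They differ by 1.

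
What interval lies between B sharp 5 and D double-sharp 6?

B to D spans three letter names (B-C-D): a third.
B#5 to D##6 is 4 semitones, matching the major third exactly, so the quality is major.

major 3rd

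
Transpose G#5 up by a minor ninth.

A6

Counting two letter names plus an octave up from G lands on A.
A minor ninth is 13 semitones; 13 semitones up from G#5 gives A6.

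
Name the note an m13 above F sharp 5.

The thirteenth's letter: F up six letter names plus an octave → D.
A minor thirteenth spans 20 semitones, so from F#5 the target pitch is D7.

D 7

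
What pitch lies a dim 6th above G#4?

Eb5

The sixth takes the letter from G up to E.
A diminished sixth is 7 semitones; 7 semitones up from G#4 gives Eb5.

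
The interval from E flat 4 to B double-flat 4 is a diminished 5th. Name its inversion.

augmented 4th

Inverted interval numbers add to nine, so a fifth pairs with a fourth (5 + 4 = 9).
Quality inverts too: diminished becomes augmented. That makes the inversion an augmented fourth.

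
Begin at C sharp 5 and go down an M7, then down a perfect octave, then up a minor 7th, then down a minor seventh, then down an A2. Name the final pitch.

C flat 3

Down a major seventh from C#5: D4 (11 semitones down).
D4 down a perfect octave → D3 (12 semitones).
A minor seventh up from D3 is C4.
A minor seventh down from C4 is D3.
D3 down an augmented second → Cb3 (3 semitones).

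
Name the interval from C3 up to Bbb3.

diminished 7th

C to B spans seven letter names (C-D-E-F-G-A-B) — that makes it a seventh of some quality.
The major seventh is 11 semitones; here we have 9, two semitones narrower: diminished.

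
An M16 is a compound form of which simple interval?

Take out 2 octaves (14 from the number): 16 − 14 = 2.
That makes a major sixteenth a compound major second — 2 octaves plus a major second.

M2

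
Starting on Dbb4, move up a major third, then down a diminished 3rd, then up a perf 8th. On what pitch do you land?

D5

A major third up from Dbb4 is Fb4.
A diminished third down from Fb4 is D4.
A perfect octave up from D4 is D5.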